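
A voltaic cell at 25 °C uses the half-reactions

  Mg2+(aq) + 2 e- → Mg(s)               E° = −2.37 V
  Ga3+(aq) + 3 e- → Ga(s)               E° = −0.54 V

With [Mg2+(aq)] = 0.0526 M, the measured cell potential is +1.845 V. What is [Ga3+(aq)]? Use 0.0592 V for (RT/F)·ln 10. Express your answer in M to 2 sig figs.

0.069 M

With Ga³⁺/Ga at the cathode and Mg²⁺/Mg at the anode, E°cell = −0.54 − (−2.37) = +1.83 V (n = 6).
From the Nernst equation, log Q = n(E° − E)/0.0592 = 6·(+1.83 − (+1.845))/0.0592 = −1.520.
For 2 Ga3+(aq) + 3 Mg(s) → 2 Ga(s) + 3 Mg2+(aq), the reaction quotient is Q = [Mg2+(aq)]^3 / [Ga3+(aq)]^2.
Substituting the known concentrations and solving, log [Ga3+(aq)] = −1.159 and [Ga3+(aq)] = 0.069 M.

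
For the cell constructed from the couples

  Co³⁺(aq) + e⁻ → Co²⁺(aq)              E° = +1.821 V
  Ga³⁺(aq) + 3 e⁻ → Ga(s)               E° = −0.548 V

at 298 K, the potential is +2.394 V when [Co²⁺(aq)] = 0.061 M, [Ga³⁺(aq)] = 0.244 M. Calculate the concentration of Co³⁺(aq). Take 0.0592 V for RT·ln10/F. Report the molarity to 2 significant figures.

The Co³⁺/Co²⁺ couple has the larger reduction potential, so it is the cathode: E°cell = +1.821 − (−0.548) = +2.369 V and n = 3.
Since E = E° − (0.0592/n)·log Q, log Q = n(E° − E)/0.0592 = −1.267.
For 3 Co³⁺(aq) + Ga(s) → 3 Co²⁺(aq) + Ga³⁺(aq), the reaction quotient is Q = ([Co²⁺(aq)]^3·[Ga³⁺(aq)]) / [Co³⁺(aq)]^3.
Isolating [Co³⁺(aq)] in Q = 10^{−1.267} yields log [Co³⁺(aq)] = −0.997, i.e. 0.10 M.

0.10 M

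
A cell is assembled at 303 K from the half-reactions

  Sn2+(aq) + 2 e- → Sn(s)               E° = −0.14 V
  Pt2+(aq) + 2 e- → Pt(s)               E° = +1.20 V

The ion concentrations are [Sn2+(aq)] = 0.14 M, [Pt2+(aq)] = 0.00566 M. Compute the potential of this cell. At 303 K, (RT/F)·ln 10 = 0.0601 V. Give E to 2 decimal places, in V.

+1.30 V

Pt²⁺/Pt is reduced (cathode, E° = +1.20 V) and Sn²⁺/Sn is oxidized (anode).
E°cell = +1.20 − (−0.14) = +1.34 V, with n = 2 electrons transferred.
Balancing gives Pt2+(aq) + Sn(s) → Pt(s) + Sn2+(aq); hence Q = [Sn2+(aq)] / [Pt2+(aq)] = 24.7 (log Q = 1.393).
Applying E = E° − (RT ln10/nF)·log Q gives +1.34 − (0.0601/2)(1.393) = +1.30 V.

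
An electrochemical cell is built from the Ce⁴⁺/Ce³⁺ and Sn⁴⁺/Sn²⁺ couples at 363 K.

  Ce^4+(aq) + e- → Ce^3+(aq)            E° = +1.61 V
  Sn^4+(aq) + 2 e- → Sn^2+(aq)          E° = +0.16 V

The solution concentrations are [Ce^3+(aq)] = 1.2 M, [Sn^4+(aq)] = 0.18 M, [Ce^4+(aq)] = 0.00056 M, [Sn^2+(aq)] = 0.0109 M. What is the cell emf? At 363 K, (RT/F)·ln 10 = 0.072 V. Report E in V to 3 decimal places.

Ce⁴⁺/Ce³⁺ is reduced (cathode, E° = +1.61 V) and Sn⁴⁺/Sn²⁺ is oxidized (anode).
E°cell = E°cat − E°an = +1.61 − (+0.16) = +1.45 V; n = 2.
For the overall reaction 2 Ce^4+(aq) + Sn^2+(aq) → 2 Ce^3+(aq) + Sn^4+(aq), Q = ([Ce^3+(aq)]^2·[Sn^4+(aq)]) / ([Ce^4+(aq)]^2·[Sn^2+(aq)]) = 7.58×10^7, giving log Q = 7.880.
E = E° − (0.072/n)·log Q = +1.45 − (0.072/2)(7.880) = +1.166 V.

+1.166 V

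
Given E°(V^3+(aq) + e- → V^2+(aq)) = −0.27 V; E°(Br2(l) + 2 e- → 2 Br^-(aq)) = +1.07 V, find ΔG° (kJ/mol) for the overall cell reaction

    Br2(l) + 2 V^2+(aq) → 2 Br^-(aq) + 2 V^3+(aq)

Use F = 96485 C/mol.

In the reaction as written Br2(l) is reduced, so the Br₂/Br⁻ couple is the cathode and V³⁺/V²⁺ is the anode.
E°cell = +1.07 − (−0.27) = +1.34 V; balancing electrons gives n = 2.
ΔG° = −nFE°cell = −(2)(96485)(+1.34) J/mol = −259 kJ/mol.

−259 kJ/mol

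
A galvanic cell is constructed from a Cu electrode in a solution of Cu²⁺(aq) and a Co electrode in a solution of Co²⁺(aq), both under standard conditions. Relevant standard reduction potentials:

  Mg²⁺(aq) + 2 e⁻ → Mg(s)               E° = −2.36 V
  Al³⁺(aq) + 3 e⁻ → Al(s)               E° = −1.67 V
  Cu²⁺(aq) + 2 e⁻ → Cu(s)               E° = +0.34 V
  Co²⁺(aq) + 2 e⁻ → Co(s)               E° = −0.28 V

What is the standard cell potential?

Of the two couples in this cell, the one with the more positive reduction potential is reduced at the cathode: here that is Cu²⁺/Cu (+0.34 V); Co²⁺/Co (−0.28 V) is the anode.
E°cell = E°(cathode) − E°(anode) = +0.34 − (−0.28) = +0.62 V.

+0.62 V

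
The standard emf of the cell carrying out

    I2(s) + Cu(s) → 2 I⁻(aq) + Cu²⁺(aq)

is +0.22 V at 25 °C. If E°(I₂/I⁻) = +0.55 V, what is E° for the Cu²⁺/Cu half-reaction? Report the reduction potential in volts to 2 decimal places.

+0.33 V

In the reaction as written the I₂/I⁻ couple is reduced (cathode) and Cu²⁺/Cu is oxidized (anode), so E°cell = E°(I₂/I⁻) − E°(Cu²⁺/Cu).
E°(Cu²⁺/Cu) = E°(cathode) − E°cell = +0.55 − (+0.22) = +0.33 V.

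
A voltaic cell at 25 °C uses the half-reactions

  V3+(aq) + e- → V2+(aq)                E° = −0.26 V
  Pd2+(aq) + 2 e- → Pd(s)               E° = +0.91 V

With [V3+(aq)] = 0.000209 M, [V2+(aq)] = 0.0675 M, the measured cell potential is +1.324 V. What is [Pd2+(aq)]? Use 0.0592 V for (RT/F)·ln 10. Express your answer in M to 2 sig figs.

1.5 M

Pd²⁺/Pd is the cathode (higher E°); E°cell = +0.91 − (−0.26) = +1.17 V with n = 2.
Since E = E° − (0.0592/n)·log Q, log Q = n(E° − E)/0.0592 = −5.203.
Balancing electrons gives Pd2+(aq) + 2 V2+(aq) → Pd(s) + 2 V3+(aq); thus Q = [V3+(aq)]^2 / ([Pd2+(aq)]·[V2+(aq)]^2).
Solving for the unknown gives log [Pd2+(aq)] = 0.185, so [Pd2+(aq)] ≈ 1.5 M.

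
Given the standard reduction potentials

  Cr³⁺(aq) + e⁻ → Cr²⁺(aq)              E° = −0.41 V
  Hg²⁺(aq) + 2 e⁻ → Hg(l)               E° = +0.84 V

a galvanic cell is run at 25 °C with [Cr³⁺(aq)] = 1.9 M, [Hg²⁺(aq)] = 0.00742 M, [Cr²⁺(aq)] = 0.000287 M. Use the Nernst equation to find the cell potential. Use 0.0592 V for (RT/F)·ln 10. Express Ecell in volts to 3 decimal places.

The Hg²⁺/Hg couple has the more positive E°, so it is the cathode; Cr³⁺/Cr²⁺ is the anode.
The standard potential is +0.84 − (−0.41) = +1.25 V and the balanced reaction transfers n = 2 electrons.
The balanced reaction is Hg²⁺(aq) + 2 Cr²⁺(aq) → Hg(l) + 2 Cr³⁺(aq), so Q = [Cr³⁺(aq)]^2 / ([Hg²⁺(aq)]·[Cr²⁺(aq)]^2) = 5.91×10^9 and log Q = 9.771.
Applying E = E° − (RT ln10/nF)·log Q gives +1.25 − (0.0592/2)(9.771) = +0.961 V.

+0.961 V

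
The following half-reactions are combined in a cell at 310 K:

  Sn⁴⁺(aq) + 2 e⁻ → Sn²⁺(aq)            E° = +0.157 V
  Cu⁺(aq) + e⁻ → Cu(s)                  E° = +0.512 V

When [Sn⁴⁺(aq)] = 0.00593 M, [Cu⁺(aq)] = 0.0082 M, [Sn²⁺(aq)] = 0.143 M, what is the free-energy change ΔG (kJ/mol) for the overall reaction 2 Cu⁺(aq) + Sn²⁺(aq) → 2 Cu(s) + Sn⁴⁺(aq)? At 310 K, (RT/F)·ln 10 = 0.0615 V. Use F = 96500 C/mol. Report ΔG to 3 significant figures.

−52.0 kJ/mol

With Cu⁺/Cu reduced at the cathode, E°cell = +0.512 − (+0.157) = +0.355 V and n = 2.
Q = [Sn⁴⁺(aq)] / ([Cu⁺(aq)]^2·[Sn²⁺(aq)]) = 617, so log Q = 2.790 and E = +0.355 − (0.0615/2)(2.790) = +0.2692 V.
Then ΔG = −nFE = −2 × 96500 × +0.2692 J/mol = −52.0 kJ/mol.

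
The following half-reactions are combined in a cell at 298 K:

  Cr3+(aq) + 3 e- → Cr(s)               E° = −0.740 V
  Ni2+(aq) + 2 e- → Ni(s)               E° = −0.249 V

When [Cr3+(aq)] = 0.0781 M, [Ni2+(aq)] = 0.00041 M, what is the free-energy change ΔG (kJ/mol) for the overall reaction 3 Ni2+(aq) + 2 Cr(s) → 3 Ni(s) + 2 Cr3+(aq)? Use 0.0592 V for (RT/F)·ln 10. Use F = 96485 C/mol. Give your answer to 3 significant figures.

With Ni²⁺/Ni reduced at the cathode, E°cell = −0.249 − (−0.740) = +0.491 V and n = 6.
Here Q = [Cr3+(aq)]^2 / [Ni2+(aq)]^3 = 8.85×10^7 (log Q = 7.947), giving E = +0.491 − (0.0592/6)·(7.947) = +0.4126 V.
Finally ΔG = −nFE = −(6)(96485 C/mol)(+0.4126 V) = −239 kJ/mol.

−239 kJ/mol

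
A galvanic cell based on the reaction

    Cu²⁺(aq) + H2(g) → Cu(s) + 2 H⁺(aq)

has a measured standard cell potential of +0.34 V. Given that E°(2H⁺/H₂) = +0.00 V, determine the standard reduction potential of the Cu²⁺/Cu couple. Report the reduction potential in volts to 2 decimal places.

+0.34 V

In the reaction as written the Cu²⁺/Cu couple is reduced (cathode) and 2H⁺/H₂ is oxidized (anode), so E°cell = E°(Cu²⁺/Cu) − E°(2H⁺/H₂).
E°(Cu²⁺/Cu) = E°cell + E°(anode) = +0.34 + (+0.00) = +0.34 V.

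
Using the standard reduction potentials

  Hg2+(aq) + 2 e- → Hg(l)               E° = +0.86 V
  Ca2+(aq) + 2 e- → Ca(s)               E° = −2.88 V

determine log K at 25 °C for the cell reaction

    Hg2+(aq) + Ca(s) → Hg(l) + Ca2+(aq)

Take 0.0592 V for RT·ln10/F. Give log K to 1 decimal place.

The Hg²⁺/Hg couple is reduced (cathode); E°cell = +0.86 − (−2.88) = +3.74 V with n = 2.
At equilibrium E = 0, so log K = nE°cell / 0.0592 = (2)(+3.74) / 0.0592 = 126.4.

log K = 126.4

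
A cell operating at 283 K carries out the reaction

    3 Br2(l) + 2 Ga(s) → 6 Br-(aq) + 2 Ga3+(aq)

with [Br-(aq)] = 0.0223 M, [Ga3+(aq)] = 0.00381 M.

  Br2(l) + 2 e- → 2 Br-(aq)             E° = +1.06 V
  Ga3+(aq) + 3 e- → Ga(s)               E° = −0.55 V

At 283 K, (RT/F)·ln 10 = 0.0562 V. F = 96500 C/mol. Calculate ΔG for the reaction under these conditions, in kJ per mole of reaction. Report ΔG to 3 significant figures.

With Br₂/Br⁻ reduced at the cathode, E°cell = +1.06 − (−0.55) = +1.61 V and n = 6.
Q = [Br-(aq)]^6·[Ga3+(aq)]^2 = 1.79×10^−15, so log Q = −14.748 and E = +1.61 − (0.0562/6)(−14.748) = +1.7481 V.
Finally ΔG = −nFE = −(6)(96500 C/mol)(+1.7481 V) = −1010 kJ/mol.

−1010 kJ/mol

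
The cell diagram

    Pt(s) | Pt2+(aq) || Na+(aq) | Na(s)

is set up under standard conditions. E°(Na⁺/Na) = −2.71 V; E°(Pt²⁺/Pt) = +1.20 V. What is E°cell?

By convention the left-hand electrode in cell notation is the anode (oxidation) and the right-hand electrode is the cathode (reduction).
E°cell = E°(right) − E°(left) = −2.71 − (+1.20) = −3.91 V.
The negative sign shows that, as written, the cell would require an external voltage to drive the reaction.

−3.91 V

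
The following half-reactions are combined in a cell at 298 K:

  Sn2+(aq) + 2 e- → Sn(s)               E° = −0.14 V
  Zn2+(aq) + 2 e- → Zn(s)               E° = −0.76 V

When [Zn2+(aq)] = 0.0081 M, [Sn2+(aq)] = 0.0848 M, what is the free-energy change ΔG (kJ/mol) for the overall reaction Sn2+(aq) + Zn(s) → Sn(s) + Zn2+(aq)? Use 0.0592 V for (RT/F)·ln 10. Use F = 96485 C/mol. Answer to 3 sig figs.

−125 kJ/mol

With Sn²⁺/Sn reduced at the cathode, E°cell = −0.14 − (−0.76) = +0.62 V and n = 2.
Here Q = [Zn2+(aq)] / [Sn2+(aq)] = 0.0955 (log Q = −1.020), giving E = +0.62 − (0.0592/2)·(−1.020) = +0.6502 V.
Finally ΔG = −nFE = −(2)(96485 C/mol)(+0.6502 V) = −125 kJ/mol.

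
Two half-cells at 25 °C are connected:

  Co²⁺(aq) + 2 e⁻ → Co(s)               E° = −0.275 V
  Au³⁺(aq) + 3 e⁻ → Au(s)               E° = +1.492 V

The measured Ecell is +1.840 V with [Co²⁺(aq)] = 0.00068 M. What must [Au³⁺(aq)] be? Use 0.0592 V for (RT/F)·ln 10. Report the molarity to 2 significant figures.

The Au³⁺/Au couple has the larger reduction potential, so it is the cathode: E°cell = +1.492 − (−0.275) = +1.767 V and n = 6.
Rearranging E = E° − (0.0592/n)·log Q gives log Q = 6(+1.767 − (+1.840))/0.0592 = −7.399.
For 2 Au³⁺(aq) + 3 Co(s) → 2 Au(s) + 3 Co²⁺(aq), the reaction quotient is Q = [Co²⁺(aq)]^3 / [Au³⁺(aq)]^2.
Isolating [Au³⁺(aq)] in Q = 10^{−7.399} yields log [Au³⁺(aq)] = −1.052, i.e. 0.089 M.

0.089 M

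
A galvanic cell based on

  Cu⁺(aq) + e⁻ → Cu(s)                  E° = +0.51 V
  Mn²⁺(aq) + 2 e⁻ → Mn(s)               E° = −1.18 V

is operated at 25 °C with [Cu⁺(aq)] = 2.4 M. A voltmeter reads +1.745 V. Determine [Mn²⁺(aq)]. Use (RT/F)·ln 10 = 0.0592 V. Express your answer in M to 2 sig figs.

With Cu⁺/Cu at the cathode and Mn²⁺/Mn at the anode, E°cell = +0.51 − (−1.18) = +1.69 V (n = 2).
From the Nernst equation, log Q = n(E° − E)/0.0592 = 2·(+1.69 − (+1.745))/0.0592 = −1.858.
For 2 Cu⁺(aq) + Mn(s) → 2 Cu(s) + Mn²⁺(aq), the reaction quotient is Q = [Mn²⁺(aq)] / [Cu⁺(aq)]^2.
Solving for the unknown gives log [Mn²⁺(aq)] = −1.098, so [Mn²⁺(aq)] ≈ 0.080 M.

0.080 M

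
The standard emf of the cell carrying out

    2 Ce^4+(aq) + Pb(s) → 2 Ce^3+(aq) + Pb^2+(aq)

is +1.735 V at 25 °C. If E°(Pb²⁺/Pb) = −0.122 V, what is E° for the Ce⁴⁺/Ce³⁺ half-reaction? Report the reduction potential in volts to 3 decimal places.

+1.613 V

In the reaction as written the Ce⁴⁺/Ce³⁺ couple is reduced (cathode) and Pb²⁺/Pb is oxidized (anode), so E°cell = E°(Ce⁴⁺/Ce³⁺) − E°(Pb²⁺/Pb).
E°(Ce⁴⁺/Ce³⁺) = E°cell + E°(anode) = +1.735 + (−0.122) = +1.613 V.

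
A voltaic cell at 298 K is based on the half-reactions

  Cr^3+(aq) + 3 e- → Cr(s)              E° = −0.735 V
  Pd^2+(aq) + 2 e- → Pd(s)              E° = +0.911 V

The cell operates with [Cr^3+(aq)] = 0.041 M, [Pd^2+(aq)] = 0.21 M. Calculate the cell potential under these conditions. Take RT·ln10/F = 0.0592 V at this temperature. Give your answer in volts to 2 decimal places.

Pd²⁺/Pd is reduced (cathode, E° = +0.911 V) and Cr³⁺/Cr is oxidized (anode).
E°cell = +0.911 − (−0.735) = +1.646 V, with n = 6 electrons transferred.
The balanced reaction is 3 Pd^2+(aq) + 2 Cr(s) → 3 Pd(s) + 2 Cr^3+(aq), so Q = [Cr^3+(aq)]^2 / [Pd^2+(aq)]^3 = 0.182 and log Q = −0.741.
E = E° − (0.0592/n)·log Q = +1.646 − (0.0592/6)(−0.741) = +1.65 V.

+1.65 V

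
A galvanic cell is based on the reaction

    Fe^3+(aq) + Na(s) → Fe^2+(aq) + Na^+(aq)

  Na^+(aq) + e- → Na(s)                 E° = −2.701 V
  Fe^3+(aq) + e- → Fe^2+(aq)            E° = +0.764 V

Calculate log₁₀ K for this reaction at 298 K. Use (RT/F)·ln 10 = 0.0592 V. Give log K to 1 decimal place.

log K = 58.5

The Fe³⁺/Fe²⁺ couple is reduced (cathode); E°cell = +0.764 − (−2.701) = +3.465 V with n = 1.
At equilibrium E = 0, so log K = nE°cell / 0.0592 = (1)(+3.465) / 0.0592 = 58.5.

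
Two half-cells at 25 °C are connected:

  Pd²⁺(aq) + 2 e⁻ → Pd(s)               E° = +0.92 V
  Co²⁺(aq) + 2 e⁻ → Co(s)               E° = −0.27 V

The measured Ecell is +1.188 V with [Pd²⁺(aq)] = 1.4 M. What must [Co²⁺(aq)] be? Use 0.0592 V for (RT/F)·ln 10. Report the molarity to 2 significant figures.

The Pd²⁺/Pd couple has the larger reduction potential, so it is the cathode: E°cell = +0.92 − (−0.27) = +1.19 V and n = 2.
Rearranging E = E° − (0.0592/n)·log Q gives log Q = 2(+1.19 − (+1.188))/0.0592 = 0.068.
For Pd²⁺(aq) + Co(s) → Pd(s) + Co²⁺(aq), the reaction quotient is Q = [Co²⁺(aq)] / [Pd²⁺(aq)].
Substituting the known concentrations and solving, log [Co²⁺(aq)] = 0.214 and [Co²⁺(aq)] = 1.6 M.

1.6 M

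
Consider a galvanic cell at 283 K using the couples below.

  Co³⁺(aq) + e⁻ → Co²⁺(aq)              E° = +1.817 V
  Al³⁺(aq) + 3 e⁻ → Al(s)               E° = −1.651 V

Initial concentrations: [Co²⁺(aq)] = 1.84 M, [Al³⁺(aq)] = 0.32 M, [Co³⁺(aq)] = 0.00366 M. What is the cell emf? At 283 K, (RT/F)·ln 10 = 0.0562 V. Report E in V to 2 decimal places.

+3.33 V

The Co³⁺/Co²⁺ couple has the more positive E°, so it is the cathode; Al³⁺/Al is the anode.
E°cell = E°cat − E°an = +1.817 − (−1.651) = +3.468 V; n = 3.
The balanced reaction is 3 Co³⁺(aq) + Al(s) → 3 Co²⁺(aq) + Al³⁺(aq), so Q = ([Co²⁺(aq)]^3·[Al³⁺(aq)]) / [Co³⁺(aq)]^3 = 4.07×10^7 and log Q = 7.609.
E = E° − (0.0562/n)·log Q = +3.468 − (0.0562/3)(7.609) = +3.33 V.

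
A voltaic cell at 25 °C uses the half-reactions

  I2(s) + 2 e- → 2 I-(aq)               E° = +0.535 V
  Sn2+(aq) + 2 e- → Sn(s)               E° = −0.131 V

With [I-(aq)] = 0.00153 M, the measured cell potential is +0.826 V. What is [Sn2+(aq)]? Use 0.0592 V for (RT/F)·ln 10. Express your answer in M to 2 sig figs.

The I₂/I⁻ couple has the larger reduction potential, so it is the cathode: E°cell = +0.535 − (−0.131) = +0.666 V and n = 2.
Since E = E° − (0.0592/n)·log Q, log Q = n(E° − E)/0.0592 = −5.405.
For I2(s) + Sn(s) → 2 I-(aq) + Sn2+(aq), the reaction quotient is Q = [I-(aq)]^2·[Sn2+(aq)].
Isolating [Sn2+(aq)] in Q = 10^{−5.405} yields log [Sn2+(aq)] = 0.226, i.e. 1.7 M.

1.7 M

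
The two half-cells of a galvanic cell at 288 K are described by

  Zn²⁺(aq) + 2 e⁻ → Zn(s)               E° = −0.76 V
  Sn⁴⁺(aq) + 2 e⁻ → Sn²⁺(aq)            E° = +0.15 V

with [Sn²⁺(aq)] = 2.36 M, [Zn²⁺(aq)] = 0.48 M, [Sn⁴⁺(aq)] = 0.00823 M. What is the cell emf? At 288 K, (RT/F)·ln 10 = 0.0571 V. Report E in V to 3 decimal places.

Sn⁴⁺/Sn²⁺ is reduced (cathode, E° = +0.15 V) and Zn²⁺/Zn is oxidized (anode).
The standard potential is +0.15 − (−0.76) = +0.91 V and the balanced reaction transfers n = 2 electrons.
For the overall reaction Sn⁴⁺(aq) + Zn(s) → Sn²⁺(aq) + Zn²⁺(aq), Q = ([Sn²⁺(aq)]·[Zn²⁺(aq)]) / [Sn⁴⁺(aq)] = 138, giving log Q = 2.139.
E = E° − (0.0571/n)·log Q = +0.91 − (0.0571/2)(2.139) = +0.849 V.

+0.849 V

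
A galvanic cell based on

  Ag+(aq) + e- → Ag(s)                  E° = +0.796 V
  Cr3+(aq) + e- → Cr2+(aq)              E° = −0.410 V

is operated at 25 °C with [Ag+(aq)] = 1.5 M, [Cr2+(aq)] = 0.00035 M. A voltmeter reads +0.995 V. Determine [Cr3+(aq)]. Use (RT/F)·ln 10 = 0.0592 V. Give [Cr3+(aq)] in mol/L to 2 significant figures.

Ag⁺/Ag is the cathode (higher E°); E°cell = +0.796 − (−0.410) = +1.206 V with n = 1.
Since E = E° − (0.0592/n)·log Q, log Q = n(E° − E)/0.0592 = 3.564.
The balanced reaction is Ag+(aq) + Cr2+(aq) → Ag(s) + Cr3+(aq), so Q = [Cr3+(aq)] / ([Ag+(aq)]·[Cr2+(aq)]).
Isolating [Cr3+(aq)] in Q = 10^{3.564} yields log [Cr3+(aq)] = 0.284, i.e. 1.9 M.

1.9 M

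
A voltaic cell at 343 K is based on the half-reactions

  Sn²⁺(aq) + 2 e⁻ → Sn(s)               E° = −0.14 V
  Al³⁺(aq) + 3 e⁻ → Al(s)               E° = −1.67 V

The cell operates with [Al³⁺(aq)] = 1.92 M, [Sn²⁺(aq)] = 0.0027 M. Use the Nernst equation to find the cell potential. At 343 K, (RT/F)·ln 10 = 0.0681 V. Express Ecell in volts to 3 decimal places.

+1.436 V

Since E°(Sn²⁺/Sn) > E°(Al³⁺/Al), Sn²⁺/Sn serves as the cathode.
The standard potential is −0.14 − (−1.67) = +1.53 V and the balanced reaction transfers n = 6 electrons.
The balanced reaction is 3 Sn²⁺(aq) + 2 Al(s) → 3 Sn(s) + 2 Al³⁺(aq), so Q = [Al³⁺(aq)]^2 / [Sn²⁺(aq)]^3 = 1.87×10^8 and log Q = 8.273.
By the Nernst equation, E = +1.53 − (0.0681/6)·(8.273) = +1.436 V.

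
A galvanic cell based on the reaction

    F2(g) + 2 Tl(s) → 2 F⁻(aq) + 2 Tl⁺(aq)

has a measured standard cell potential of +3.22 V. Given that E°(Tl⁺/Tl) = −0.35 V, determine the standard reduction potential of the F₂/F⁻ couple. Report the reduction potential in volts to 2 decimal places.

+2.87 V

In the reaction as written the F₂/F⁻ couple is reduced (cathode) and Tl⁺/Tl is oxidized (anode), so E°cell = E°(F₂/F⁻) − E°(Tl⁺/Tl).
E°(F₂/F⁻) = E°cell + E°(anode) = +3.22 + (−0.35) = +2.87 V.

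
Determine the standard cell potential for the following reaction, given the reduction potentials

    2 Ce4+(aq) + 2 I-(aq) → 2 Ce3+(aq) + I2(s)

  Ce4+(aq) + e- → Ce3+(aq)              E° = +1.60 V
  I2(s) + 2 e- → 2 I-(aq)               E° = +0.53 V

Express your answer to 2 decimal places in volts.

Ce4+(aq) gains electrons, so the Ce⁴⁺/Ce³⁺ couple is the cathode; the I₂/I⁻ couple is the anode.
E°cell = E°(cathode) − E°(anode) = +1.60 − (+0.53) = +1.07 V.

+1.07 V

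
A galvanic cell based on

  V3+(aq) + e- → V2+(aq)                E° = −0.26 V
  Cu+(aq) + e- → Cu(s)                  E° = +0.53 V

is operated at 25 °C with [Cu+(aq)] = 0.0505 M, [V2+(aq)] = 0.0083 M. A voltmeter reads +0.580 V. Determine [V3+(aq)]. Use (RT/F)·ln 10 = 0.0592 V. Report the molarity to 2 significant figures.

The Cu⁺/Cu couple has the larger reduction potential, so it is the cathode: E°cell = +0.53 − (−0.26) = +0.79 V and n = 1.
From the Nernst equation, log Q = n(E° − E)/0.0592 = 1·(+0.79 − (+0.580))/0.0592 = 3.547.
For Cu+(aq) + V2+(aq) → Cu(s) + V3+(aq), the reaction quotient is Q = [V3+(aq)] / ([Cu+(aq)]·[V2+(aq)]).
Solving for the unknown gives log [V3+(aq)] = 0.169, so [V3+(aq)] ≈ 1.5 M.

1.5 M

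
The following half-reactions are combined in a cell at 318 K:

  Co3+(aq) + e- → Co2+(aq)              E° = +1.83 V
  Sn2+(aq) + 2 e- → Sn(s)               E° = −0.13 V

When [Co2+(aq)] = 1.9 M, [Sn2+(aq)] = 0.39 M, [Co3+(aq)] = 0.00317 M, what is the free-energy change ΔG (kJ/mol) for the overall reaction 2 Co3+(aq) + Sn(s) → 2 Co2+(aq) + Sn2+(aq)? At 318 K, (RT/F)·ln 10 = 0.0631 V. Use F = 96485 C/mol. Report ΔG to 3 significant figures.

−347 kJ/mol

E°cell = +1.83 − (−0.13) = +1.96 V; the balanced reaction transfers n = 2 electrons.
Q = ([Co2+(aq)]^2·[Sn2+(aq)]) / [Co3+(aq)]^2 = 1.4×10^5, so log Q = 5.146 and E = +1.96 − (0.0631/2)(5.146) = +1.7976 V.
Then ΔG = −nFE = −2 × 96485 × +1.7976 J/mol = −347 kJ/mol.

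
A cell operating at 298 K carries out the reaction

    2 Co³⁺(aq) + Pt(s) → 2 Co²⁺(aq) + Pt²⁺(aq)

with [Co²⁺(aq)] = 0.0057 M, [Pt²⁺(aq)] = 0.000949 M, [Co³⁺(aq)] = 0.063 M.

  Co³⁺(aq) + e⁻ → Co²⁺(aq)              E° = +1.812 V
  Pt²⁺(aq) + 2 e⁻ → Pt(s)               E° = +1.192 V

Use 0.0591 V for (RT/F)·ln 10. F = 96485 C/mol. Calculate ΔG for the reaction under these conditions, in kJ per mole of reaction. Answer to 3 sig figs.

With Co³⁺/Co²⁺ reduced at the cathode, E°cell = +1.812 − (+1.192) = +0.620 V and n = 2.
Q = ([Co²⁺(aq)]^2·[Pt²⁺(aq)]) / [Co³⁺(aq)]^2 = 7.77×10^−6, so log Q = −5.110 and E = +0.620 − (0.0591/2)(−5.110) = +0.7710 V.
Then ΔG = −nFE = −2 × 96485 × +0.7710 J/mol = −149 kJ/mol.

−149 kJ/mol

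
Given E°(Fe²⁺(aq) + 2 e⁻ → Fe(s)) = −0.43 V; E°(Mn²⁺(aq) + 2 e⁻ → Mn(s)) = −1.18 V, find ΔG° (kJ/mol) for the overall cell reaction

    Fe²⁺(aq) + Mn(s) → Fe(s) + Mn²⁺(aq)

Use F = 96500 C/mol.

In the reaction as written Fe²⁺(aq) is reduced, so the Fe²⁺/Fe couple is the cathode and Mn²⁺/Mn is the anode.
E°cell = −0.43 − (−1.18) = +0.75 V; balancing electrons gives n = 2.
ΔG° = −nFE°cell = −(2)(96500)(+0.75) J/mol = −145 kJ/mol.

−145 kJ/mol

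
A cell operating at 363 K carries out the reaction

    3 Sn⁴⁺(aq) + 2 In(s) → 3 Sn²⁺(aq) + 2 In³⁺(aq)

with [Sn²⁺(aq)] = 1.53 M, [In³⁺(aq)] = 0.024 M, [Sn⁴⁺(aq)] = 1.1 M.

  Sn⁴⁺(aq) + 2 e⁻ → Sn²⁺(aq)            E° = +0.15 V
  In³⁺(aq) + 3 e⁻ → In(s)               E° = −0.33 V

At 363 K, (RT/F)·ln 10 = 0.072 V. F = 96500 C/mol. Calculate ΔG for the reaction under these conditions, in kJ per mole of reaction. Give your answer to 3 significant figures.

−297 kJ/mol

With Sn⁴⁺/Sn²⁺ reduced at the cathode, E°cell = +0.15 − (−0.33) = +0.48 V and n = 6.
Q = ([Sn²⁺(aq)]^3·[In³⁺(aq)]^2) / [Sn⁴⁺(aq)]^3 = 0.00155, so log Q = −2.810 and E = +0.48 − (0.072/6)(−2.810) = +0.5137 V.
Then ΔG = −nFE = −6 × 96500 × +0.5137 J/mol = −297 kJ/mol.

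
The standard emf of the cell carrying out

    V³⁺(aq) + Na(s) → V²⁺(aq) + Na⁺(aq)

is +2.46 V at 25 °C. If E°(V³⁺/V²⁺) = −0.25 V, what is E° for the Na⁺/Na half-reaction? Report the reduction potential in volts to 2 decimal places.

In the reaction as written the V³⁺/V²⁺ couple is reduced (cathode) and Na⁺/Na is oxidized (anode), so E°cell = E°(V³⁺/V²⁺) − E°(Na⁺/Na).
E°(Na⁺/Na) = E°(cathode) − E°cell = −0.25 − (+2.46) = −2.71 V.

−2.71 V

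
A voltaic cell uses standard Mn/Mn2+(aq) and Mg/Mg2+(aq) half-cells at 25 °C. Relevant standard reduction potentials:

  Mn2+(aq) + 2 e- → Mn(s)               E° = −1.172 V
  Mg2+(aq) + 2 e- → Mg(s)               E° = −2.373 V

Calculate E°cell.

+1.201 V

The Mn²⁺/Mn couple has the higher E°, so Mn ion is reduced (cathode) and Mg is oxidized (anode).
E°cell = E°(cathode) − E°(anode) = −1.172 − (−2.373) = +1.201 V.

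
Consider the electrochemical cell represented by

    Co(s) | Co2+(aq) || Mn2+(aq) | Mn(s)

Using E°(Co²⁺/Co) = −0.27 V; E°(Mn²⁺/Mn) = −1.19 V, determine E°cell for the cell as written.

By convention the left-hand electrode in cell notation is the anode (oxidation) and the right-hand electrode is the cathode (reduction).
E°cell = E°(right) − E°(left) = −1.19 − (−0.27) = −0.92 V.
The negative sign shows that, as written, the cell would require an external voltage to drive the reaction.

−0.92 V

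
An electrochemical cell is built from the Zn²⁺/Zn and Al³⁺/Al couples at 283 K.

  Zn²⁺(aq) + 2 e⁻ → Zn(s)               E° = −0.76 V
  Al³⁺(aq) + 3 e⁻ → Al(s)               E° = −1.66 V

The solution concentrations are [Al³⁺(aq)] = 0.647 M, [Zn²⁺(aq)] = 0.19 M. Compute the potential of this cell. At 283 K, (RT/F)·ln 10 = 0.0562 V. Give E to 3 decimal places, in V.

+0.883 V

Since E°(Zn²⁺/Zn) > E°(Al³⁺/Al), Zn²⁺/Zn serves as the cathode.
The standard potential is −0.76 − (−1.66) = +0.90 V and the balanced reaction transfers n = 6 electrons.
The balanced reaction is 3 Zn²⁺(aq) + 2 Al(s) → 3 Zn(s) + 2 Al³⁺(aq), so Q = [Al³⁺(aq)]^2 / [Zn²⁺(aq)]^3 = 61 and log Q = 1.786.
Applying E = E° − (RT ln10/nF)·log Q gives +0.90 − (0.0562/6)(1.786) = +0.883 V.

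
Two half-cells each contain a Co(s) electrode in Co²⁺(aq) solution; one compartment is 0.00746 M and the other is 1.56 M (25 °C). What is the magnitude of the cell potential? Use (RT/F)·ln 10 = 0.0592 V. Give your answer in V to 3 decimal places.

0.069 V

For a concentration cell E°cell = 0, since both electrodes use the same couple.
The compartment with the higher Co²⁺(aq) concentration (1.56 M) acts as the cathode; ions are reduced there and produced at the dilute (0.00746 M) anode.
With n = 2, Ecell = −(0.0592/2)·log([dilute]/[conc]) = −(0.0592/2)·log(0.00746/1.56) = +0.069 V.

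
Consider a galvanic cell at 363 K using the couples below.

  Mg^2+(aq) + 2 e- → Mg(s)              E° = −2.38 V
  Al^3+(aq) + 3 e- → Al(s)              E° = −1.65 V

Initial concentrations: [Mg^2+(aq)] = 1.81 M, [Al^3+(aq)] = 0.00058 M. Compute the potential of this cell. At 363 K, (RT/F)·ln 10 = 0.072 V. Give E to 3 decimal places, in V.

+0.643 V

The Al³⁺/Al couple has the more positive E°, so it is the cathode; Mg²⁺/Mg is the anode.
E°cell = −1.65 − (−2.38) = +0.73 V, with n = 6 electrons transferred.
For the overall reaction 2 Al^3+(aq) + 3 Mg(s) → 2 Al(s) + 3 Mg^2+(aq), Q = [Mg^2+(aq)]^3 / [Al^3+(aq)]^2 = 1.76×10^7, giving log Q = 7.246.
E = E° − (0.072/n)·log Q = +0.73 − (0.072/6)(7.246) = +0.643 V.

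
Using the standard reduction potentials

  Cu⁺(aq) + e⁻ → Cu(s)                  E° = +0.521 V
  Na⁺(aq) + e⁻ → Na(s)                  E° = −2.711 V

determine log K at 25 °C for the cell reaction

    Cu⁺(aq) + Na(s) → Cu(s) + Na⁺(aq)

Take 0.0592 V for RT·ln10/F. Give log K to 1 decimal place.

log K = 54.6

The Cu⁺/Cu couple is reduced (cathode); E°cell = +0.521 − (−2.711) = +3.232 V with n = 1.
At equilibrium E = 0, so log K = nE°cell / 0.0592 = (1)(+3.232) / 0.0592 = 54.6.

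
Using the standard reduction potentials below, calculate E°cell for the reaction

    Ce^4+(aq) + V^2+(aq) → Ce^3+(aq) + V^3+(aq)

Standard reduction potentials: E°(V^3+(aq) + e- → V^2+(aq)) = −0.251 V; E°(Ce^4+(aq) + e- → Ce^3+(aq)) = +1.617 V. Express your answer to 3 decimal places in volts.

In the reaction as written, Ce^4+(aq) is reduced (cathode) and V^3+(aq) is produced by oxidation at the anode.
E°cell = E°(cathode) − E°(anode) = +1.617 − (−0.251) = +1.868 V.

+1.868 V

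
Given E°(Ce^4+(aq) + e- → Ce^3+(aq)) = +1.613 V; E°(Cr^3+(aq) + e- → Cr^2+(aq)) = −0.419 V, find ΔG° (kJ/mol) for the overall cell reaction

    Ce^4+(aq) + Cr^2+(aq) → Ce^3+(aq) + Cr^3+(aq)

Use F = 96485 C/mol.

In the reaction as written Ce^4+(aq) is reduced, so the Ce⁴⁺/Ce³⁺ couple is the cathode and Cr³⁺/Cr²⁺ is the anode.
E°cell = +1.613 − (−0.419) = +2.032 V; balancing electrons gives n = 1.
ΔG° = −nFE°cell = −(1)(96485)(+2.032) J/mol = −196 kJ/mol.

−196 kJ/mol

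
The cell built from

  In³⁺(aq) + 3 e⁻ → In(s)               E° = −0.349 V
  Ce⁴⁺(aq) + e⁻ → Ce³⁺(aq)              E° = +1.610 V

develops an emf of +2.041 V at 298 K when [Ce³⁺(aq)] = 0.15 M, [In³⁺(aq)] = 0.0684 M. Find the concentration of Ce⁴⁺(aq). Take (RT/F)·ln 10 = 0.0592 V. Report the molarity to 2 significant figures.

The Ce⁴⁺/Ce³⁺ couple has the larger reduction potential, so it is the cathode: E°cell = +1.610 − (−0.349) = +1.959 V and n = 3.
From the Nernst equation, log Q = n(E° − E)/0.0592 = 3·(+1.959 − (+2.041))/0.0592 = −4.155.
For 3 Ce⁴⁺(aq) + In(s) → 3 Ce³⁺(aq) + In³⁺(aq), the reaction quotient is Q = ([Ce³⁺(aq)]^3·[In³⁺(aq)]) / [Ce⁴⁺(aq)]^3.
Substituting the known concentrations and solving, log [Ce⁴⁺(aq)] = 0.173 and [Ce⁴⁺(aq)] = 1.5 M.

1.5 M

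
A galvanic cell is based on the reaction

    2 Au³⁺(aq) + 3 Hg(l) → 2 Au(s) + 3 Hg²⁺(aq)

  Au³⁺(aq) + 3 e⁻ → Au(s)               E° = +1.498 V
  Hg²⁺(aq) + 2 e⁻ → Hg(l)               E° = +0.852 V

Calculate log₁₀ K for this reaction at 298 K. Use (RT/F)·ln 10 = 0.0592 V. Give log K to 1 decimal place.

The Au³⁺/Au couple is reduced (cathode); E°cell = +1.498 − (+0.852) = +0.646 V with n = 6.
At equilibrium E = 0, so log K = nE°cell / 0.0592 = (6)(+0.646) / 0.0592 = 65.5.

log K = 65.5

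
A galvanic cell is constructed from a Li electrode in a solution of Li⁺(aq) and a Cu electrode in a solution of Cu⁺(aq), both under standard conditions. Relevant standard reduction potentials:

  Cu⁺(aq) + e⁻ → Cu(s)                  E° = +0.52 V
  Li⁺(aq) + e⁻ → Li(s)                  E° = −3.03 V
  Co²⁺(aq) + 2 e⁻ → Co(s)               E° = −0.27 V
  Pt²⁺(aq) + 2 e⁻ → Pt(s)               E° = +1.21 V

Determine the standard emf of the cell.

The Cu⁺/Cu couple has the higher E°, so Cu ion is reduced (cathode) and Li is oxidized (anode).
E°cell = E°(cathode) − E°(anode) = +0.52 − (−3.03) = +3.55 V.

+3.55 V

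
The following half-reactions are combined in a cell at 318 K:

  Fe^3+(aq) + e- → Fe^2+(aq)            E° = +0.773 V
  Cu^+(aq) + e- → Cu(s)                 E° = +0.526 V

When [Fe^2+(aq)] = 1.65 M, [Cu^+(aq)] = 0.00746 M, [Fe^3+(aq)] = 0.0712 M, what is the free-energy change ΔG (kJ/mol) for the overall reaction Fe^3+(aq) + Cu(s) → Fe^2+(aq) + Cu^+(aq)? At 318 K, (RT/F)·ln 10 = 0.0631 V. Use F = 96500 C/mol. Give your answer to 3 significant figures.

E°cell = +0.773 − (+0.526) = +0.247 V; the balanced reaction transfers n = 1 electron.
The reaction quotient is ([Fe^2+(aq)]·[Cu^+(aq)]) / [Fe^3+(aq)] = 0.173; by Nernst, E = +0.247 − (0.0631/1)(−0.762) = +0.2951 V.
Then ΔG = −nFE = −1 × 96500 × +0.2951 J/mol = −28.5 kJ/mol.

−28.5 kJ/mol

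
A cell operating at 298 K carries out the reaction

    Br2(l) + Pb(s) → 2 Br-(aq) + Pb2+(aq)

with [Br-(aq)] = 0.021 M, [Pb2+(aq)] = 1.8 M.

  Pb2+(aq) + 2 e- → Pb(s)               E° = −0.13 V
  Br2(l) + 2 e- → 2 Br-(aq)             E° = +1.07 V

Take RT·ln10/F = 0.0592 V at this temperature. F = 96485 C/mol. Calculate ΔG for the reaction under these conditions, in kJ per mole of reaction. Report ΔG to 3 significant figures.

−249 kJ/mol

With Br₂/Br⁻ reduced at the cathode, E°cell = +1.07 − (−0.13) = +1.20 V and n = 2.
Here Q = [Br-(aq)]^2·[Pb2+(aq)] = 0.000794 (log Q = −3.100), giving E = +1.20 − (0.0592/2)·(−3.100) = +1.2918 V.
Then ΔG = −nFE = −2 × 96485 × +1.2918 J/mol = −249 kJ/mol.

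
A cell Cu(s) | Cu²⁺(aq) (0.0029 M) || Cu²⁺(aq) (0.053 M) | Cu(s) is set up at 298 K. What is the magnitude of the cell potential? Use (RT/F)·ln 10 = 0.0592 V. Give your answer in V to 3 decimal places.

For a concentration cell E°cell = 0, since both electrodes use the same couple.
The compartment with the higher Cu²⁺(aq) concentration (0.053 M) acts as the cathode; ions are reduced there and produced at the dilute (0.0029 M) anode.
With n = 2, Ecell = −(0.0592/2)·log([dilute]/[conc]) = −(0.0592/2)·log(0.0029/0.053) = +0.037 V.

0.037 V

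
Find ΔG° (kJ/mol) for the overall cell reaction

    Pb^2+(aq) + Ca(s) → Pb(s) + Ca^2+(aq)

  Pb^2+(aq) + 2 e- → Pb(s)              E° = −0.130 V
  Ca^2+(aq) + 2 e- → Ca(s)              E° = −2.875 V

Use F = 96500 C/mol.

In the reaction as written Pb^2+(aq) is reduced, so the Pb²⁺/Pb couple is the cathode and Ca²⁺/Ca is the anode.
E°cell = −0.130 − (−2.875) = +2.745 V; balancing electrons gives n = 2.
ΔG° = −nFE°cell = −(2)(96500)(+2.745) J/mol = −530 kJ/mol.

−530 kJ/mol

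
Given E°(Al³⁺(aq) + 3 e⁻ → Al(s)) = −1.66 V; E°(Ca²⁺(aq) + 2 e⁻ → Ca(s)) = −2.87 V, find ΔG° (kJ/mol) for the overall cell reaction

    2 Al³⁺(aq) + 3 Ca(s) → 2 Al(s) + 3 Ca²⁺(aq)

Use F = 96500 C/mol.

In the reaction as written Al³⁺(aq) is reduced, so the Al³⁺/Al couple is the cathode and Ca²⁺/Ca is the anode.
E°cell = −1.66 − (−2.87) = +1.21 V; balancing electrons gives n = 6.
ΔG° = −nFE°cell = −(6)(96500)(+1.21) J/mol = −701 kJ/mol.

−701 kJ/mol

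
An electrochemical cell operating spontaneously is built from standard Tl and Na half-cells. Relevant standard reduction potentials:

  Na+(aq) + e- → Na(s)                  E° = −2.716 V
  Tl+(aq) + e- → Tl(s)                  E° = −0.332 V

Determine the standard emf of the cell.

The Tl⁺/Tl couple has the higher E°, so Tl ion is reduced (cathode) and Na is oxidized (anode).
E°cell = E°(cathode) − E°(anode) = −0.332 − (−2.716) = +2.384 V.

+2.384 V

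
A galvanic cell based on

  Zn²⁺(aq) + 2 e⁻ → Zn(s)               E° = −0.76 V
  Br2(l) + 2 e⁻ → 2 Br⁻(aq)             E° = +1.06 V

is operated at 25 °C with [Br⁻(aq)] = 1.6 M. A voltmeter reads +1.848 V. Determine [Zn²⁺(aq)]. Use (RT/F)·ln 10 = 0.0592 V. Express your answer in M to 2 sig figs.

With Br₂/Br⁻ at the cathode and Zn²⁺/Zn at the anode, E°cell = +1.06 − (−0.76) = +1.82 V (n = 2).
Rearranging E = E° − (0.0592/n)·log Q gives log Q = 2(+1.82 − (+1.848))/0.0592 = −0.946.
Balancing electrons gives Br2(l) + Zn(s) → 2 Br⁻(aq) + Zn²⁺(aq); thus Q = [Br⁻(aq)]^2·[Zn²⁺(aq)].
Isolating [Zn²⁺(aq)] in Q = 10^{−0.946} yields log [Zn²⁺(aq)] = −1.354, i.e. 0.044 M.

0.044 M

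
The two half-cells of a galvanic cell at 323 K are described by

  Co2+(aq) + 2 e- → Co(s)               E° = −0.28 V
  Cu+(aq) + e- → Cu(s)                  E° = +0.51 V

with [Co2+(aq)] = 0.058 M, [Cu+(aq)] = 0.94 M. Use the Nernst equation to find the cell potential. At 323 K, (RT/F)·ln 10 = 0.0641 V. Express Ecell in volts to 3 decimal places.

The Cu⁺/Cu couple has the more positive E°, so it is the cathode; Co²⁺/Co is the anode.
E°cell = +0.51 − (−0.28) = +0.79 V, with n = 2 electrons transferred.
Balancing gives 2 Cu+(aq) + Co(s) → 2 Cu(s) + Co2+(aq); hence Q = [Co2+(aq)] / [Cu+(aq)]^2 = 0.0656 (log Q = −1.183).
E = E° − (0.0641/n)·log Q = +0.79 − (0.0641/2)(−1.183) = +0.828 V.

+0.828 V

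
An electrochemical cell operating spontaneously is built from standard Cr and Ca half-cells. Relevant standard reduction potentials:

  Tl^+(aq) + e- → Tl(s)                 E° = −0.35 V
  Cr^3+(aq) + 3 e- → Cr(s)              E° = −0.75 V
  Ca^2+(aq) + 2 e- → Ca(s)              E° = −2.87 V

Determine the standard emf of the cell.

The Cr³⁺/Cr couple has the higher E°, so Cr ion is reduced (cathode) and Ca is oxidized (anode).
E°cell = E°(cathode) − E°(anode) = −0.75 − (−2.87) = +2.12 V.

+2.12 V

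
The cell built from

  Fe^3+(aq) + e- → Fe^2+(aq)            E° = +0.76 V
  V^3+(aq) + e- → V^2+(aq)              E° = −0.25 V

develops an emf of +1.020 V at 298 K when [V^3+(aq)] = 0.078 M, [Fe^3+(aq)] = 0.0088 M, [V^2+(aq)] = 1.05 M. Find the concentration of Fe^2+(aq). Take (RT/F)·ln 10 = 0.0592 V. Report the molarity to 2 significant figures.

With Fe³⁺/Fe²⁺ at the cathode and V³⁺/V²⁺ at the anode, E°cell = +0.76 − (−0.25) = +1.01 V (n = 1).
From the Nernst equation, log Q = n(E° − E)/0.0592 = 1·(+1.01 − (+1.020))/0.0592 = −0.169.
The balanced reaction is Fe^3+(aq) + V^2+(aq) → Fe^2+(aq) + V^3+(aq), so Q = ([Fe^2+(aq)]·[V^3+(aq)]) / ([Fe^3+(aq)]·[V^2+(aq)]).
Solving for the unknown gives log [Fe^2+(aq)] = −1.095, so [Fe^2+(aq)] ≈ 0.080 M.

0.080 M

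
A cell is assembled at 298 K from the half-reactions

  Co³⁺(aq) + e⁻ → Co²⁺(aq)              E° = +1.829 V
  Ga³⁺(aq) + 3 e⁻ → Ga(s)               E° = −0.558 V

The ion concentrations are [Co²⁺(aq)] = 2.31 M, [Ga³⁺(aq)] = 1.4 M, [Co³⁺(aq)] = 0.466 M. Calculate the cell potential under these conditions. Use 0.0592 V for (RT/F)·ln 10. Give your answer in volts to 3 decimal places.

+2.343 V

Co³⁺/Co²⁺ is reduced (cathode, E° = +1.829 V) and Ga³⁺/Ga is oxidized (anode).
E°cell = E°cat − E°an = +1.829 − (−0.558) = +2.387 V; n = 3.
The balanced reaction is 3 Co³⁺(aq) + Ga(s) → 3 Co²⁺(aq) + Ga³⁺(aq), so Q = ([Co²⁺(aq)]^3·[Ga³⁺(aq)]) / [Co³⁺(aq)]^3 = 171 and log Q = 2.232.
Applying E = E° − (RT ln10/nF)·log Q gives +2.387 − (0.0592/3)(2.232) = +2.343 V.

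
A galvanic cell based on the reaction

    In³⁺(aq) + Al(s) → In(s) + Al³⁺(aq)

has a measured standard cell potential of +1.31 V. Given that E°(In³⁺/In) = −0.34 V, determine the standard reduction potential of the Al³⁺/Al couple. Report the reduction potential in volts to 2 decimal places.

−1.65 V

In the reaction as written the In³⁺/In couple is reduced (cathode) and Al³⁺/Al is oxidized (anode), so E°cell = E°(In³⁺/In) − E°(Al³⁺/Al).
E°(Al³⁺/Al) = E°(cathode) − E°cell = −0.34 − (+1.31) = −1.65 V.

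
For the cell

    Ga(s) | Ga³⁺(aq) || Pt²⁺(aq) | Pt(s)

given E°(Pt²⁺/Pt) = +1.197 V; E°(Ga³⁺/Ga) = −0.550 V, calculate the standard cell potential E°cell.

+1.747 V

By convention the left-hand electrode in cell notation is the anode (oxidation) and the right-hand electrode is the cathode (reduction).
E°cell = E°(right) − E°(left) = +1.197 − (−0.550) = +1.747 V.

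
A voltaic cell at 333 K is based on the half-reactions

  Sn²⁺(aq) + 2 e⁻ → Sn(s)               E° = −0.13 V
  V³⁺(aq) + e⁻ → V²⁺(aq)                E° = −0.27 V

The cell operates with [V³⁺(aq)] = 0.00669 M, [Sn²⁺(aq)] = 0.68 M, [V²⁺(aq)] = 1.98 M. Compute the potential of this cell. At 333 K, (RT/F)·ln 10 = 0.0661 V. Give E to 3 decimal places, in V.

+0.298 V

The Sn²⁺/Sn couple has the more positive E°, so it is the cathode; V³⁺/V²⁺ is the anode.
E°cell = E°cat − E°an = −0.13 − (−0.27) = +0.14 V; n = 2.
Balancing gives Sn²⁺(aq) + 2 V²⁺(aq) → Sn(s) + 2 V³⁺(aq); hence Q = [V³⁺(aq)]^2 / ([Sn²⁺(aq)]·[V²⁺(aq)]^2) = 1.68×10^−5 (log Q = −4.775).
E = E° − (0.0661/n)·log Q = +0.14 − (0.0661/2)(−4.775) = +0.298 V.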